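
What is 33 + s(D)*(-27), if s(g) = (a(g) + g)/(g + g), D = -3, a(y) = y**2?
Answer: 60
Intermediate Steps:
s(g) = (g + g**2)/(2*g) (s(g) = (g**2 + g)/(g + g) = (g + g**2)/((2*g)) = (g + g**2)*(1/(2*g)) = (g + g**2)/(2*g))
33 + s(D)*(-27) = 33 + (1/2 + (1/2)*(-3))*(-27) = 33 + (1/2 - 3/2)*(-27) = 33 - 1*(-27) = 33 + 27 = 60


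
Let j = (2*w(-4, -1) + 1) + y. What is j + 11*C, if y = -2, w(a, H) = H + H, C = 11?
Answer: 116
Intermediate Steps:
w(a, H) = 2*H
j = -5 (j = (2*(2*(-1)) + 1) - 2 = (2*(-2) + 1) - 2 = (-4 + 1) - 2 = -3 - 2 = -5)
j + 11*C = -5 + 11*11 = -5 + 121 = 116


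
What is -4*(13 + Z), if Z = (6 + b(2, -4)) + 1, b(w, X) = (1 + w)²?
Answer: -116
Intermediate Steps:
Z = 16 (Z = (6 + (1 + 2)²) + 1 = (6 + 3²) + 1 = (6 + 9) + 1 = 15 + 1 = 16)
-4*(13 + Z) = -4*(13 + 16) = -4*29 = -116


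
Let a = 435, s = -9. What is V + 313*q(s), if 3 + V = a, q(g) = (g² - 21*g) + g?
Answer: 82125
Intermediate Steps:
q(g) = g² - 20*g
V = 432 (V = -3 + 435 = 432)
V + 313*q(s) = 432 + 313*(-9*(-20 - 9)) = 432 + 313*(-9*(-29)) = 432 + 313*261 = 432 + 81693 = 82125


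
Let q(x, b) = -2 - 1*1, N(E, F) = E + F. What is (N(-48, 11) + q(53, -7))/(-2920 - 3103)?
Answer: 40/6023 ≈ 0.0066412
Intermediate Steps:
q(x, b) = -3 (q(x, b) = -2 - 1 = -3)
(N(-48, 11) + q(53, -7))/(-2920 - 3103) = ((-48 + 11) - 3)/(-2920 - 3103) = (-37 - 3)/(-6023) = -40*(-1/6023) = 40/6023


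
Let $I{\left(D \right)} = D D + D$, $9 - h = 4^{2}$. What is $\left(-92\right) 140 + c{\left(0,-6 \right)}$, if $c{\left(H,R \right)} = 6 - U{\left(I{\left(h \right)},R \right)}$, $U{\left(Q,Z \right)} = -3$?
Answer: $-12871$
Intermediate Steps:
$h = -7$ ($h = 9 - 4^{2} = 9 - 16 = -7$)
$I{\left(D \right)} = D + D^{2}$ ($I{\left(D \right)} = D^{2} + D = D + D^{2}$)
$c{\left(H,R \right)} = 9$ ($c{\left(H,R \right)} = 6 - -3 = 6 + 3 = 9$)
$\left(-92\right) 140 + c{\left(0,-6 \right)} = \left(-92\right) 140 + 9 = -12880 + 9 = -12871$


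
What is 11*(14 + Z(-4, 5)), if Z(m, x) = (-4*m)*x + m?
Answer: 990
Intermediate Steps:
Z(m, x) = m - 4*m*x (Z(m, x) = -4*m*x + m = m - 4*m*x)
11*(14 + Z(-4, 5)) = 11*(14 - 4*(1 - 4*5)) = 11*(14 - 4*(1 - 20)) = 11*(14 - 4*(-19)) = 11*(14 + 76) = 11*90 = 990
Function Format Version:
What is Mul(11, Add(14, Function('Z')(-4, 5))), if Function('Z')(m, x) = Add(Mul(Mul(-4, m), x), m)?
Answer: 990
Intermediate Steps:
Function('Z')(m, x) = Add(m, Mul(-4, m, x)) (Function('Z')(m, x) = Add(Mul(-4, m, x), m) = Add(m, Mul(-4, m, x)))
Mul(11, Add(14, Function('Z')(-4, 5))) = Mul(11, Add(14, Mul(-4, Add(1, Mul(-4, 5))))) = Mul(11, Add(14, Mul(-4, Add(1, -20)))) = Mul(11, Add(14, Mul(-4, -19))) = Mul(11, Add(14, 76)) = Mul(11, 90) = 990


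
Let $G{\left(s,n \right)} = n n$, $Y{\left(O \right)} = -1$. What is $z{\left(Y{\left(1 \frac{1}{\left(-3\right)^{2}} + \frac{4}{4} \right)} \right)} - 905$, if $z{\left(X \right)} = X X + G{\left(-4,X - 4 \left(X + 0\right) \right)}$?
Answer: $-895$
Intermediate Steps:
$G{\left(s,n \right)} = n^{2}$
$z{\left(X \right)} = 10 X^{2}$ ($z{\left(X \right)} = X X + \left(X - 4 \left(X + 0\right)\right)^{2} = X^{2} + \left(X - 4 X\right)^{2} = X^{2} + \left(- 3 X\right)^{2} = X^{2} + 9 X^{2} = 10 X^{2}$)
$z{\left(Y{\left(1 \frac{1}{\left(-3\right)^{2}} + \frac{4}{4} \right)} \right)} - 905 = 10 \left(-1\right)^{2} - 905 = 10 \cdot 1 - 905 = 10 - 905 = -895$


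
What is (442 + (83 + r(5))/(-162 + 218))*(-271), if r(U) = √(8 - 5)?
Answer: -6730285/56 - 271*√3/56 ≈ -1.2019e+5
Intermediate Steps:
r(U) = √3
(442 + (83 + r(5))/(-162 + 218))*(-271) = (442 + (83 + √3)/(-162 + 218))*(-271) = (442 + (83 + √3)/56)*(-271) = (442 + (83 + √3)*(1/56))*(-271) = (442 + (83/56 + √3/56))*(-271) = (24835/56 + √3/56)*(-271) = -6730285/56 - 271*√3/56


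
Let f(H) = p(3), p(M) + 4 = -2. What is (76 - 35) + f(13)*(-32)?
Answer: 233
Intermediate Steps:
p(M) = -6 (p(M) = -4 - 2 = -6)
f(H) = -6
(76 - 35) + f(13)*(-32) = (76 - 35) - 6*(-32) = 41 + 192 = 233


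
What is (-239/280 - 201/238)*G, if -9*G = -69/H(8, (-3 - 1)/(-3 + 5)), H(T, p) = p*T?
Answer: 185909/228480 ≈ 0.81368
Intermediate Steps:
H(T, p) = T*p
G = -23/48 (G = -(-23)/(3*(8*((-3 - 1)/(-3 + 5)))) = -(-23)/(3*(8*(-4/2))) = -(-23)/(3*(8*(-4*½))) = -(-23)/(3*(8*(-2))) = -(-23)/(3*(-16)) = -(-23)*(-1)/(3*16) = -⅑*69/16 = -23/48 ≈ -0.47917)
(-239/280 - 201/238)*G = (-239/280 - 201/238)*(-23/48) = -8083/4760*(-23/48) = 185909/228480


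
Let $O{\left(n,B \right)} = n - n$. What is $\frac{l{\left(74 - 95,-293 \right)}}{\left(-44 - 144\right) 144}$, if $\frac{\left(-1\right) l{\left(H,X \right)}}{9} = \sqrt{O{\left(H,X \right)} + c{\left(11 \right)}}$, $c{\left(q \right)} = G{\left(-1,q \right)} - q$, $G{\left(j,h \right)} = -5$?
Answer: $\frac{i}{752} \approx 0.0013298 i$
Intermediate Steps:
$O{\left(n,B \right)} = 0$
$c{\left(q \right)} = -5 - q$
$l{\left(H,X \right)} = - 36 i$ ($l{\left(H,X \right)} = - 9 \sqrt{0 - 16} = - 9 \sqrt{-16} = - 9 \cdot 4 i = - 36 i$)
$\frac{l{\left(74 - 95,-293 \right)}}{\left(-44 - 144\right) 144} = \frac{\left(-36\right) i}{\left(-44 - 144\right) 144} = \frac{\left(-36\right) i}{\left(-188\right) 144} = \frac{\left(-36\right) i}{-27072} = - 36 i \left(- \frac{1}{27072}\right) = \frac{i}{752}$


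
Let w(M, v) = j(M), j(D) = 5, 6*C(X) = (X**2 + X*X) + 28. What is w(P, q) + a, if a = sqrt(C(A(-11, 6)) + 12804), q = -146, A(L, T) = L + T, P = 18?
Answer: 5 + sqrt(12817) ≈ 118.21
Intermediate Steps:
C(X) = 14/3 + X**2/3 (C(X) = ((X**2 + X*X) + 28)/6 = ((X**2 + X**2) + 28)/6 = (2*X**2 + 28)/6 = (28 + 2*X**2)/6 = 14/3 + X**2/3)
w(M, v) = 5
a = sqrt(12817) (a = sqrt((14/3 + (-11 + 6)**2/3) + 12804) = sqrt((14/3 + (1/3)*(-5)**2) + 12804) = sqrt((14/3 + (1/3)*25) + 12804) = sqrt((14/3 + 25/3) + 12804) = sqrt(13 + 12804) = sqrt(12817) ≈ 113.21)
w(P, q) + a = 5 + sqrt(12817)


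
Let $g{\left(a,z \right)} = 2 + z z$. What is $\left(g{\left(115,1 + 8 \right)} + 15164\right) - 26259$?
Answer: $-11012$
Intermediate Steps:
$g{\left(a,z \right)} = 2 + z^{2}$
$\left(g{\left(115,1 + 8 \right)} + 15164\right) - 26259 = \left(\left(2 + \left(1 + 8\right)^{2}\right) + 15164\right) - 26259 = \left(\left(2 + 9^{2}\right) + 15164\right) - 26259 = \left(\left(2 + 81\right) + 15164\right) - 26259 = \left(83 + 15164\right) - 26259 = 15247 - 26259 = -11012$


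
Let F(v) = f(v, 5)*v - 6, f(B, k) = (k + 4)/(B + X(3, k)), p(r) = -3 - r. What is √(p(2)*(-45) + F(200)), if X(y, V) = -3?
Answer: √8853771/197 ≈ 15.104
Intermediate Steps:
f(B, k) = (4 + k)/(-3 + B) (f(B, k) = (k + 4)/(B - 3) = (4 + k)/(-3 + B))
F(v) = -6 + 9*v/(-3 + v) (F(v) = ((4 + 5)/(-3 + v))*v - 6 = (9/(-3 + v))*v - 6 = 9*v/(-3 + v) - 6 = -6 + 9*v/(-3 + v))
√(p(2)*(-45) + F(200)) = √((-3 - 1*2)*(-45) + 3*(6 + 200)/(-3 + 200)) = √((-3 - 2)*(-45) + 3*206/197) = √(-5*(-45) + 3*(1/197)*206) = √(225 + 618/197) = √(44943/197) = √8853771/197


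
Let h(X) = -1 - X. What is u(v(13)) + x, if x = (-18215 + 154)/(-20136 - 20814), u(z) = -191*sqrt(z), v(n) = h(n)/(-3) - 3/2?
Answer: 18061/40950 - 191*sqrt(114)/6 ≈ -339.45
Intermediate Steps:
v(n) = -7/6 + n/3 (v(n) = (-1 - n)/(-3) - 3/2 = (-1 - n)*(-1/3) - 3*1/2 = (1/3 + n/3) - 3/2 = -7/6 + n/3)
x = 18061/40950 (x = -18061/(-40950) = -18061*(-1/40950) = 18061/40950 ≈ 0.44105)
u(v(13)) + x = -191*sqrt(-7/6 + (1/3)*13) + 18061/40950 = -191*sqrt(-7/6 + 13/3) + 18061/40950 = -191*sqrt(114)/6 + 18061/40950 = 18061/40950 - 191*sqrt(114)/6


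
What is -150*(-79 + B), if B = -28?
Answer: 16050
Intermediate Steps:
-150*(-79 + B) = -150*(-79 - 28) = -150*(-107) = 16050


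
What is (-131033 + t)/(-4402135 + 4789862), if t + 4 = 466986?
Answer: 335949/387727 ≈ 0.86646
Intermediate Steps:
t = 466982 (t = -4 + 466986 = 466982)
(-131033 + t)/(-4402135 + 4789862) = (-131033 + 466982)/(-4402135 + 4789862) = 335949/387727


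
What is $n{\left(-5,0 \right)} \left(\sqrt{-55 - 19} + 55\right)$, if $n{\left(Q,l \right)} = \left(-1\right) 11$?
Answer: $-605 - 11 i \sqrt{74} \approx -605.0 - 94.626 i$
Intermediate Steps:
$n{\left(Q,l \right)} = -11$
$n{\left(-5,0 \right)} \left(\sqrt{-55 - 19} + 55\right) = - 11 \left(\sqrt{-55 - 19} + 55\right) = - 11 \left(\sqrt{-74} + 55\right) = - 11 \left(i \sqrt{74} + 55\right) = - 11 \left(55 + i \sqrt{74}\right) = -605 - 11 i \sqrt{74}$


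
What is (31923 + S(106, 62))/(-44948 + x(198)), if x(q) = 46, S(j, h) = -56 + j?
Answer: -31973/44902 ≈ -0.71206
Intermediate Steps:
(31923 + S(106, 62))/(-44948 + x(198)) = (31923 + (-56 + 106))/(-44948 + 46) = (31923 + 50)/(-44902) = 31973*(-1/44902) = -31973/44902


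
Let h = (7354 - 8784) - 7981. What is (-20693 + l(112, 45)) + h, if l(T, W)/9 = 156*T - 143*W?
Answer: 69229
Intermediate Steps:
h = -9411 (h = -1430 - 7981 = -9411)
l(T, W) = -1287*W + 1404*T (l(T, W) = 9*(156*T - 143*W) = 9*(-143*W + 156*T) = -1287*W + 1404*T)
(-20693 + l(112, 45)) + h = (-20693 + (-1287*45 + 1404*112)) - 9411 = (-20693 + (-57915 + 157248)) - 9411 = (-20693 + 99333) - 9411 = 78640 - 9411 = 69229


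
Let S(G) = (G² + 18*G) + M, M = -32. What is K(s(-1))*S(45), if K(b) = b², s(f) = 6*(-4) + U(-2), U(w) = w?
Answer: 1894828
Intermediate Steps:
S(G) = -32 + G² + 18*G (S(G) = (G² + 18*G) - 32 = -32 + G² + 18*G)
s(f) = -26 (s(f) = 6*(-4) - 2 = -24 - 2 = -26)
K(s(-1))*S(45) = (-26)²*(-32 + 45² + 18*45) = 676*(-32 + 2025 + 810) = 676*2803 = 1894828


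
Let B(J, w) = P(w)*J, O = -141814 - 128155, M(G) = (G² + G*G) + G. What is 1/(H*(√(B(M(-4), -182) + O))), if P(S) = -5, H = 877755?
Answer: -I*√270109/237089525295 ≈ -2.1921e-9*I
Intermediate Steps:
M(G) = G + 2*G² (M(G) = (G² + G²) + G = 2*G² + G = G + 2*G²)
O = -269969
B(J, w) = -5*J
1/(H*(√(B(M(-4), -182) + O))) = 1/(877755*(√(-(-20)*(1 + 2*(-4)) - 269969))) = 1/(877755*(√(-(-20)*(1 - 8) - 269969))) = 1/(877755*(√(-(-20)*(-7) - 269969))) = 1/(877755*(√(-5*28 - 269969))) = 1/(877755*(√(-140 - 269969))) = 1/(877755*(√(-270109))) = 1/(877755*((I*√270109))) = (-I*√270109/270109)/877755 = -I*√270109/237089525295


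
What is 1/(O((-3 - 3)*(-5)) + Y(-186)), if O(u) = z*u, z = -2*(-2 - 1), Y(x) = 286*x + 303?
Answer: -1/52713 ≈ -1.8971e-5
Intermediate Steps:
Y(x) = 303 + 286*x
z = 6 (z = -2*(-3) = 6)
O(u) = 6*u
1/(O((-3 - 3)*(-5)) + Y(-186)) = 1/(6*((-3 - 3)*(-5)) + (303 + 286*(-186))) = 1/(6*(-6*(-5)) + (303 - 53196)) = 1/(6*30 - 52893) = 1/(180 - 52893) = 1/(-52713) = -1/52713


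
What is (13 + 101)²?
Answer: 12996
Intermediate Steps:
(13 + 101)² = 114² = 12996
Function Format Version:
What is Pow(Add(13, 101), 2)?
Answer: 12996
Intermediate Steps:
Pow(Add(13, 101), 2) = Pow(114, 2) = 12996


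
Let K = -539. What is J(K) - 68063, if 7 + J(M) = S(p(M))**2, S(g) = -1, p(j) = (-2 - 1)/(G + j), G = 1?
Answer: -68069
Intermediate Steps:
p(j) = -3/(1 + j) (p(j) = (-2 - 1)/(1 + j) = -3/(1 + j))
J(M) = -6 (J(M) = -7 + (-1)**2 = -7 + 1 = -6)
J(K) - 68063 = -6 - 68063 = -68069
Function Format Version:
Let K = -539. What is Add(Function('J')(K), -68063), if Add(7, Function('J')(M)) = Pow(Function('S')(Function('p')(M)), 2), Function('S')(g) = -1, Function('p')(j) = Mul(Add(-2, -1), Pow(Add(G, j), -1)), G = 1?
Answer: -68069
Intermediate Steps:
Function('p')(j) = Mul(-3, Pow(Add(1, j), -1)) (Function('p')(j) = Mul(Add(-2, -1), Pow(Add(1, j), -1)) = Mul(-3, Pow(Add(1, j), -1)))
Function('J')(M) = -6 (Function('J')(M) = Add(-7, Pow(-1, 2)) = Add(-7, 1) = -6)
Add(Function('J')(K), -68063) = Add(-6, -68063) = -68069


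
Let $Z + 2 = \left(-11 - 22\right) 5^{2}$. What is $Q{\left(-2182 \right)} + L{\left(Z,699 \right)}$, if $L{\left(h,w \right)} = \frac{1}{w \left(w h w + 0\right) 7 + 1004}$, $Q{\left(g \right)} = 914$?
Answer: $\frac{1807096198577797}{1977129320107} \approx 914.0$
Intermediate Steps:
$Z = -827$ ($Z = -2 + \left(-11 - 22\right) 5^{2} = -2 - 825 = -827$)
$L{\left(h,w \right)} = \frac{1}{1004 + 7 h w^{3}}$ ($L{\left(h,w \right)} = \frac{1}{w \left(h w w + 0\right) 7 + 1004} = \frac{1}{w \left(h w^{2} + 0\right) 7 + 1004} = \frac{1}{w h w^{2} \cdot 7 + 1004} = \frac{1}{h w^{3} \cdot 7 + 1004} = \frac{1}{7 h w^{3} + 1004} = \frac{1}{1004 + 7 h w^{3}}$)
$Q{\left(-2182 \right)} + L{\left(Z,699 \right)} = 914 + \frac{1}{1004 + 7 \left(-827\right) 699^{3}} = 914 + \frac{1}{1004 + 7 \left(-827\right) 341532099} = 914 + \frac{1}{1004 - 1977129321111} = 914 + \frac{1}{-1977129320107} = 914 - \frac{1}{1977129320107} = \frac{1807096198577797}{1977129320107}$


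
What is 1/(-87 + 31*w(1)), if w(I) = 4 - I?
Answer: ⅙ ≈ 0.16667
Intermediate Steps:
1/(-87 + 31*w(1)) = 1/(-87 + 31*(4 - 1*1)) = 1/(-87 + 31*(4 - 1)) = 1/(-87 + 31*3) = 1/(-87 + 93) = 1/6 = ⅙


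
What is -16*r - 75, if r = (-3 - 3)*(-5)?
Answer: -555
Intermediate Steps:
r = 30 (r = -6*(-5) = 30)
-16*r - 75 = -16*30 - 75 = -480 - 75 = -555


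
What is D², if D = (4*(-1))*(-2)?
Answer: 64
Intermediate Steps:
D = 8 (D = -4*(-2) = 8)
D² = 8² = 64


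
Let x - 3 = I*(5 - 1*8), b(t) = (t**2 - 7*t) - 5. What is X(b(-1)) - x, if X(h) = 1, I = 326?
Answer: 976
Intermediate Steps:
b(t) = -5 + t**2 - 7*t
x = -975 (x = 3 + 326*(5 - 1*8) = 3 + 326*(5 - 8) = 3 + 326*(-3) = 3 - 978 = -975)
X(b(-1)) - x = 1 - 1*(-975) = 1 + 975 = 976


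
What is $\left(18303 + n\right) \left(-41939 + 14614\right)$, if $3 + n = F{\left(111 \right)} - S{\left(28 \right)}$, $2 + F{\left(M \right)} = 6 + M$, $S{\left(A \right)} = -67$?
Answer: $-505020650$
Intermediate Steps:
$F{\left(M \right)} = 4 + M$ ($F{\left(M \right)} = -2 + \left(6 + M\right) = 4 + M$)
$n = 179$ ($n = -3 + \left(\left(4 + 111\right) - -67\right) = -3 + \left(115 + 67\right) = -3 + 182 = 179$)
$\left(18303 + n\right) \left(-41939 + 14614\right) = \left(18303 + 179\right) \left(-41939 + 14614\right) = 18482 \left(-27325\right) = -505020650$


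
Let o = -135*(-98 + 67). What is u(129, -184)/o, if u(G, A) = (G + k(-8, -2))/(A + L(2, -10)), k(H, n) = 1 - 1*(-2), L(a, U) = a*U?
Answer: -11/71145 ≈ -0.00015461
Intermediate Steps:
L(a, U) = U*a
k(H, n) = 3 (k(H, n) = 1 + 2 = 3)
o = 4185 (o = -135*(-31) = 4185)
u(G, A) = (3 + G)/(-20 + A) (u(G, A) = (G + 3)/(A - 10*2) = (3 + G)/(A - 20) = (3 + G)/(-20 + A))
u(129, -184)/o = ((3 + 129)/(-20 - 184))/4185 = (132/(-204))*(1/4185) = -1/204*132*(1/4185) = -11/17*1/4185 = -11/71145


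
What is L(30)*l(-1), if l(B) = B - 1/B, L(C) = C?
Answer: 0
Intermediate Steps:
L(30)*l(-1) = 30*(-1 - 1/(-1)) = 30*(-1 - 1*(-1)) = 30*(-1 + 1) = 30*0 = 0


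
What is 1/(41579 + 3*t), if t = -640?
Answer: 1/39659 ≈ 2.5215e-5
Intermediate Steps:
1/(41579 + 3*t) = 1/(41579 + 3*(-640)) = 1/(41579 - 1920) = 1/39659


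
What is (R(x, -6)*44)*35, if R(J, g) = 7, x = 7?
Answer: 10780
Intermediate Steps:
(R(x, -6)*44)*35 = (7*44)*35 = 308*35 = 10780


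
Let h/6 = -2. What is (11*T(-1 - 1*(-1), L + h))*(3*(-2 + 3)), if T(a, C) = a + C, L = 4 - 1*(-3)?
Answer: -165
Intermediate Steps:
h = -12 (h = 6*(-2) = -12)
L = 7 (L = 4 + 3 = 7)
T(a, C) = C + a
(11*T(-1 - 1*(-1), L + h))*(3*(-2 + 3)) = (11*((7 - 12) + (-1 - 1*(-1))))*(3*(-2 + 3)) = (11*(-5 + (-1 + 1)))*(3*1) = (11*(-5 + 0))*3 = (11*(-5))*3 = -55*3 = -165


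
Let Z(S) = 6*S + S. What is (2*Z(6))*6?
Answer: 504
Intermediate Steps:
Z(S) = 7*S
(2*Z(6))*6 = (2*(7*6))*6 = (2*42)*6 = 84*6 = 504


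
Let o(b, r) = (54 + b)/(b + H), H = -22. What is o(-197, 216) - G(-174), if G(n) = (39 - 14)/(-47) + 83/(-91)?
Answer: 1964155/936663 ≈ 2.0970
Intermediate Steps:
o(b, r) = (54 + b)/(-22 + b) (o(b, r) = (54 + b)/(b - 22) = (54 + b)/(-22 + b))
G(n) = -6176/4277 (G(n) = 25*(-1/47) + 83*(-1/91) = -25/47 - 83/91 = -6176/4277)
o(-197, 216) - G(-174) = (54 - 197)/(-22 - 197) - 1*(-6176/4277) = -143/(-219) + 6176/4277 = -1/219*(-143) + 6176/4277 = 143/219 + 6176/4277 = 1964155/936663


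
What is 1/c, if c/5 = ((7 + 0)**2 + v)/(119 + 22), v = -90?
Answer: -141/205 ≈ -0.68781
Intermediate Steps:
c = -205/141 (c = 5*(((7 + 0)**2 - 90)/(119 + 22)) = 5*((7**2 - 90)/141) = 5*((49 - 90)*(1/141)) = 5*(-41*1/141) = 5*(-41/141) = -205/141 ≈ -1.4539)
1/c = 1/(-205/141) = -141/205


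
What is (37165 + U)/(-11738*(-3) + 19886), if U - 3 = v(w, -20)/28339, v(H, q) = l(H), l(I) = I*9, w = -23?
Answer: 210660749/312295780 ≈ 0.67455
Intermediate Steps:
l(I) = 9*I
v(H, q) = 9*H
U = 84810/28339 (U = 3 + (9*(-23))/28339 = 3 - 207*1/28339 = 3 - 207/28339 = 84810/28339 ≈ 2.9927)
(37165 + U)/(-11738*(-3) + 19886) = (37165 + 84810/28339)/(-11738*(-3) + 19886) = 1053303745/(28339*(35214 + 19886)) = (1053303745/28339)/55100 = (1053303745/28339)*(1/55100) = 210660749/312295780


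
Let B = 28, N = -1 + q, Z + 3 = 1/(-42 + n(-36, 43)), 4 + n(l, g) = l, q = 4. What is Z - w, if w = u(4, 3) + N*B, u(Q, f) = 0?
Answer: -7135/82 ≈ -87.012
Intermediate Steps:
n(l, g) = -4 + l
Z = -247/82 (Z = -3 + 1/(-42 + (-4 - 36)) = -3 + 1/(-42 - 40) = -3 + 1/(-82) = -3 - 1/82 = -247/82 ≈ -3.0122)
N = 3 (N = -1 + 4 = 3)
w = 84 (w = 0 + 3*28 = 0 + 84 = 84)
Z - w = -247/82 - 1*84 = -247/82 - 84 = -7135/82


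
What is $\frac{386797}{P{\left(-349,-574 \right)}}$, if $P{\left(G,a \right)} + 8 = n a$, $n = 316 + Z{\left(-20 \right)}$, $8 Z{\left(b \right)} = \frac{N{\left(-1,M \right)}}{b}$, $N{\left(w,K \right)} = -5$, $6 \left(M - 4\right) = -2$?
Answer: $- \frac{6188752}{2902559} \approx -2.1322$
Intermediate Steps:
$M = \frac{11}{3}$ ($M = 4 + \frac{1}{6} \left(-2\right) = 4 - \frac{1}{3} = \frac{11}{3} \approx 3.6667$)
$Z{\left(b \right)} = - \frac{5}{8 b}$ ($Z{\left(b \right)} = \frac{\left(-5\right) \frac{1}{b}}{8} = - \frac{5}{8 b}$)
$n = \frac{10113}{32}$ ($n = 316 - \frac{5}{8 \left(-20\right)} = 316 - - \frac{1}{32} = 316 + \frac{1}{32} = \frac{10113}{32} \approx 316.03$)
$P{\left(G,a \right)} = -8 + \frac{10113 a}{32}$
$\frac{386797}{P{\left(-349,-574 \right)}} = \frac{386797}{-8 + \frac{10113}{32} \left(-574\right)} = \frac{386797}{-8 - \frac{2902431}{16}} = \frac{386797}{- \frac{2902559}{16}} = 386797 \left(- \frac{16}{2902559}\right) = - \frac{6188752}{2902559}$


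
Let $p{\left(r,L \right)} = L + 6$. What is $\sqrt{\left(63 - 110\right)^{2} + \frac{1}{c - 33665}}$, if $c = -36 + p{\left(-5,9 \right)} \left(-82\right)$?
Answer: $\frac{\sqrt{2695366012118}}{34931} \approx 47.0$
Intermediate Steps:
$p{\left(r,L \right)} = 6 + L$
$c = -1266$ ($c = -36 + \left(6 + 9\right) \left(-82\right) = -36 + 15 \left(-82\right) = -36 - 1230 = -1266$)
$\sqrt{\left(63 - 110\right)^{2} + \frac{1}{c - 33665}} = \sqrt{\left(63 - 110\right)^{2} + \frac{1}{-1266 - 33665}} = \sqrt{\left(-47\right)^{2} + \frac{1}{-34931}} = \sqrt{2209 - \frac{1}{34931}} = \sqrt{\frac{77162578}{34931}} = \frac{\sqrt{2695366012118}}{34931}$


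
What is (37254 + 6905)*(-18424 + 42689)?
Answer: 1071518135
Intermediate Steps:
(37254 + 6905)*(-18424 + 42689) = 44159*24265 = 1071518135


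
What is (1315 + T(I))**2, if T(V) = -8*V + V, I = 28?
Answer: 1252161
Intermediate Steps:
T(V) = -7*V
(1315 + T(I))**2 = (1315 - 7*28)**2 = (1315 - 196)**2 = 1119**2 = 1252161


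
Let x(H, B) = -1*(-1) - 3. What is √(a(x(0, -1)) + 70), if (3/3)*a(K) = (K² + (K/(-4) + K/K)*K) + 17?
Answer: 2*√22 ≈ 9.3808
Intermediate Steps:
x(H, B) = -2 (x(H, B) = 1 - 3 = -2)
a(K) = 17 + K² + K*(1 - K/4) (a(K) = (K² + (K/(-4) + K/K)*K) + 17 = (K² + (K*(-¼) + 1)*K) + 17 = (K² + (-K/4 + 1)*K) + 17 = (K² + (1 - K/4)*K) + 17 = (K² + K*(1 - K/4)) + 17 = 17 + K² + K*(1 - K/4))
√(a(x(0, -1)) + 70) = √((17 - 2 + (¾)*(-2)²) + 70) = √((17 - 2 + (¾)*4) + 70) = √((17 - 2 + 3) + 70) = √(18 + 70) = √88 = 2*√22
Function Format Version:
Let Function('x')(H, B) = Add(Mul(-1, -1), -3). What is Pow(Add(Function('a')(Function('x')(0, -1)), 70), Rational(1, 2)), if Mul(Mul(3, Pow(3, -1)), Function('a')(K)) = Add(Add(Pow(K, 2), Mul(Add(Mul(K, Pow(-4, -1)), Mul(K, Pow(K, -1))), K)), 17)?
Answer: Mul(2, Pow(22, Rational(1, 2))) ≈ 9.3808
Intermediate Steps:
Function('x')(H, B) = -2 (Function('x')(H, B) = Add(1, -3) = -2)
Function('a')(K) = Add(17, Pow(K, 2), Mul(K, Add(1, Mul(Rational(-1, 4), K)))) (Function('a')(K) = Add(Add(Pow(K, 2), Mul(Add(Mul(K, Pow(-4, -1)), Mul(K, Pow(K, -1))), K)), 17) = Add(Add(Pow(K, 2), Mul(Add(Mul(K, Rational(-1, 4)), 1), K)), 17) = Add(Add(Pow(K, 2), Mul(Add(Mul(Rational(-1, 4), K), 1), K)), 17) = Add(Add(Pow(K, 2), Mul(Add(1, Mul(Rational(-1, 4), K)), K)), 17) = Add(Add(Pow(K, 2), Mul(K, Add(1, Mul(Rational(-1, 4), K)))), 17) = Add(17, Pow(K, 2), Mul(K, Add(1, Mul(Rational(-1, 4), K)))))
Pow(Add(Function('a')(Function('x')(0, -1)), 70), Rational(1, 2)) = Pow(Add(Add(17, -2, Mul(Rational(3, 4), Pow(-2, 2))), 70), Rational(1, 2)) = Pow(Add(Add(17, -2, Mul(Rational(3, 4), 4)), 70), Rational(1, 2)) = Pow(Add(Add(17, -2, 3), 70), Rational(1, 2)) = Pow(Add(18, 70), Rational(1, 2)) = Pow(88, Rational(1, 2)) = Mul(2, Pow(22, Rational(1, 2)))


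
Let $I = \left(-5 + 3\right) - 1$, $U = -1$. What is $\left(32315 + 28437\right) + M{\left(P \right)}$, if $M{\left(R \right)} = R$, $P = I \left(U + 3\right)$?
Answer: $60746$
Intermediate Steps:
$I = -3$ ($I = -2 - 1 = -3$)
$P = -6$ ($P = - 3 \left(-1 + 3\right) = \left(-3\right) 2 = -6$)
$\left(32315 + 28437\right) + M{\left(P \right)} = \left(32315 + 28437\right) - 6 = 60752 - 6 = 60746$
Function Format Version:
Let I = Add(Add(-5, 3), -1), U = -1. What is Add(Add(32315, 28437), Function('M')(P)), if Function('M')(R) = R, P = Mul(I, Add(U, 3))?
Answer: 60746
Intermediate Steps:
I = -3 (I = Add(-2, -1) = -3)
P = -6 (P = Mul(-3, Add(-1, 3)) = Mul(-3, 2) = -6)
Add(Add(32315, 28437), Function('M')(P)) = Add(Add(32315, 28437), -6) = Add(60752, -6) = 60746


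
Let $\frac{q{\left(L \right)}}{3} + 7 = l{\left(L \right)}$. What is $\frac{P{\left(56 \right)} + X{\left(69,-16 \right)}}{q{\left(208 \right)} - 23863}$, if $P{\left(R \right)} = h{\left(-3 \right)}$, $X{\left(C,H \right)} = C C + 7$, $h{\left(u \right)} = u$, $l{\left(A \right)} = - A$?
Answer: $- \frac{4765}{24508} \approx -0.19443$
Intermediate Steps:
$X{\left(C,H \right)} = 7 + C^{2}$ ($X{\left(C,H \right)} = C^{2} + 7 = 7 + C^{2}$)
$P{\left(R \right)} = -3$
$q{\left(L \right)} = -21 - 3 L$ ($q{\left(L \right)} = -21 + 3 \left(- L\right) = -21 - 3 L$)
$\frac{P{\left(56 \right)} + X{\left(69,-16 \right)}}{q{\left(208 \right)} - 23863} = \frac{-3 + \left(7 + 69^{2}\right)}{\left(-21 - 624\right) - 23863} = \frac{-3 + \left(7 + 4761\right)}{\left(-21 - 624\right) - 23863} = \frac{-3 + 4768}{-645 - 23863} = \frac{4765}{-24508} = 4765 \left(- \frac{1}{24508}\right) = - \frac{4765}{24508}$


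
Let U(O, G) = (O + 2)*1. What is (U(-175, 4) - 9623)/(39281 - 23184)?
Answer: -9796/16097 ≈ -0.60856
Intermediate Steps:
U(O, G) = 2 + O (U(O, G) = (2 + O)*1 = 2 + O)
(U(-175, 4) - 9623)/(39281 - 23184) = ((2 - 175) - 9623)/(39281 - 23184) = (-173 - 9623)/16097 = -9796*1/16097 = -9796/16097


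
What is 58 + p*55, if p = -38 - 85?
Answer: -6707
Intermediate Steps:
p = -123
58 + p*55 = 58 - 123*55 = 58 - 6765 = -6707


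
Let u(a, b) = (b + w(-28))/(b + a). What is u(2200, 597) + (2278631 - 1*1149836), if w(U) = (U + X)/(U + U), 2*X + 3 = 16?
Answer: 353610903787/313264 ≈ 1.1288e+6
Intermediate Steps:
X = 13/2 (X = -3/2 + (1/2)*16 = -3/2 + 8 = 13/2 ≈ 6.5000)
w(U) = (13/2 + U)/(2*U) (w(U) = (U + 13/2)/(U + U) = (13/2 + U)/((2*U)) = (13/2 + U)*(1/(2*U)) = (13/2 + U)/(2*U))
u(a, b) = (43/112 + b)/(a + b) (u(a, b) = (b + (1/4)*(13 + 2*(-28))/(-28))/(b + a) = (b + (1/4)*(-1/28)*(13 - 56))/(a + b) = (b + (1/4)*(-1/28)*(-43))/(a + b) = (b + 43/112)/(a + b) = (43/112 + b)/(a + b))
u(2200, 597) + (2278631 - 1*1149836) = (43/112 + 597)/(2200 + 597) + (2278631 - 1*1149836) = (66907/112)/2797 + (2278631 - 1149836) = (1/2797)*(66907/112) + 1128795 = 66907/313264 + 1128795 = 353610903787/313264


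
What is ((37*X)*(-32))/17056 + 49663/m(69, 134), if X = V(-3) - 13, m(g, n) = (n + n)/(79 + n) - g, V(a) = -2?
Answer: -5630182632/7690657 ≈ -732.08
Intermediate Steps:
m(g, n) = -g + 2*n/(79 + n) (m(g, n) = (2*n)/(79 + n) - g = 2*n/(79 + n) - g = -g + 2*n/(79 + n))
X = -15 (X = -2 - 13 = -15)
((37*X)*(-32))/17056 + 49663/m(69, 134) = ((37*(-15))*(-32))/17056 + 49663/(((-79*69 + 2*134 - 1*69*134)/(79 + 134))) = -555*(-32)*(1/17056) + 49663/(((-5451 + 268 - 9246)/213)) = 17760*(1/17056) + 49663/(((1/213)*(-14429))) = 555/533 + 49663/(-14429/213) = 555/533 + 49663*(-213/14429) = 555/533 - 10578219/14429 = -5630182632/7690657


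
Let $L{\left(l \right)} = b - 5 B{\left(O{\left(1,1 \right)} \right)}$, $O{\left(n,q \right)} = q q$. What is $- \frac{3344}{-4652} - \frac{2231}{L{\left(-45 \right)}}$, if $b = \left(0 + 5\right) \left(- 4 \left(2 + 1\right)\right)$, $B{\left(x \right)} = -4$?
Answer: $\frac{2628093}{46520} \approx 56.494$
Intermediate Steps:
$O{\left(n,q \right)} = q^{2}$
$b = -60$ ($b = 5 \left(\left(-4\right) 3\right) = 5 \left(-12\right) = -60$)
$L{\left(l \right)} = -40$ ($L{\left(l \right)} = -60 - -20 = -60 + 20 = -40$)
$- \frac{3344}{-4652} - \frac{2231}{L{\left(-45 \right)}} = - \frac{3344}{-4652} - \frac{2231}{-40} = \left(-3344\right) \left(- \frac{1}{4652}\right) - - \frac{2231}{40} = \frac{836}{1163} + \frac{2231}{40} = \frac{2628093}{46520}$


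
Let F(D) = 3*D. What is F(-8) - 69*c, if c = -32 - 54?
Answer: 5910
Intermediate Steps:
c = -86
F(-8) - 69*c = 3*(-8) - 69*(-86) = -24 + 5934 = 5910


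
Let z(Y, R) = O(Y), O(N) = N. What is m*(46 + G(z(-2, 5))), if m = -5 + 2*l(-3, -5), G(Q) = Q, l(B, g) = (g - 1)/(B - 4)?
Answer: -1012/7 ≈ -144.57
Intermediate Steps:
l(B, g) = (-1 + g)/(-4 + B)
z(Y, R) = Y
m = -23/7 (m = -5 + 2*((-1 - 5)/(-4 - 3)) = -5 + 2*(-6/(-7)) = -5 + 2*(-⅐*(-6)) = -5 + 2*(6/7) = -5 + 12/7 = -23/7 ≈ -3.2857)
m*(46 + G(z(-2, 5))) = -23*(46 - 2)/7 = -23/7*44 = -1012/7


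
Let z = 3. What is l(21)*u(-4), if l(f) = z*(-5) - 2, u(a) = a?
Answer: 68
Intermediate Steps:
l(f) = -17 (l(f) = 3*(-5) - 2 = -15 - 2 = -17)
l(21)*u(-4) = -17*(-4) = 68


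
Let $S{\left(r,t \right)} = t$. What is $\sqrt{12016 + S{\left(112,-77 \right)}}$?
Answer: $\sqrt{11939} \approx 109.27$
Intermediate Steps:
$\sqrt{12016 + S{\left(112,-77 \right)}} = \sqrt{12016 - 77} = \sqrt{11939}$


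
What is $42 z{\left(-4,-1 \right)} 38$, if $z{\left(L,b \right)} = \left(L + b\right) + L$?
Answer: $-14364$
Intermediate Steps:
$z{\left(L,b \right)} = b + 2 L$
$42 z{\left(-4,-1 \right)} 38 = 42 \left(-1 + 2 \left(-4\right)\right) 38 = 42 \left(-1 - 8\right) 38 = 42 \left(-9\right) 38 = \left(-378\right) 38 = -14364$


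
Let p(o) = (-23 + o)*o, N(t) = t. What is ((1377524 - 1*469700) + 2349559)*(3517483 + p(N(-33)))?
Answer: 11463808970773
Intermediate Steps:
p(o) = o*(-23 + o)
((1377524 - 1*469700) + 2349559)*(3517483 + p(N(-33))) = ((1377524 - 1*469700) + 2349559)*(3517483 - 33*(-23 - 33)) = ((1377524 - 469700) + 2349559)*(3517483 - 33*(-56)) = (907824 + 2349559)*(3517483 + 1848) = 3257383*3519331 = 11463808970773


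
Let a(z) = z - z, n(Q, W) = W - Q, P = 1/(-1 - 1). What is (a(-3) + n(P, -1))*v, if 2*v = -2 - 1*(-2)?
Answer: 0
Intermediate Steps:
P = -1/2 (P = 1/(-2) = -1/2 ≈ -0.50000)
a(z) = 0
v = 0 (v = (-2 - 1*(-2))/2 = (-2 + 2)/2 = (1/2)*0 = 0)
(a(-3) + n(P, -1))*v = (0 + (-1 - 1*(-1/2)))*0 = (0 + (-1 + 1/2))*0 = (0 - 1/2)*0 = -1/2*0 = 0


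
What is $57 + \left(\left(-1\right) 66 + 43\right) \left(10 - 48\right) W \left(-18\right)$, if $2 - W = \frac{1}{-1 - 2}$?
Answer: $-36651$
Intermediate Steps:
$W = \frac{7}{3}$ ($W = 2 - \frac{1}{-1 - 2} = 2 - \frac{1}{-3} = 2 - - \frac{1}{3} = 2 + \frac{1}{3} = \frac{7}{3} \approx 2.3333$)
$57 + \left(\left(-1\right) 66 + 43\right) \left(10 - 48\right) W \left(-18\right) = 57 + \left(\left(-1\right) 66 + 43\right) \left(10 - 48\right) \frac{7}{3} \left(-18\right) = 57 + \left(-66 + 43\right) \left(-38\right) \left(-42\right) = 57 + \left(-23\right) \left(-38\right) \left(-42\right) = 57 + 874 \left(-42\right) = 57 - 36708 = -36651$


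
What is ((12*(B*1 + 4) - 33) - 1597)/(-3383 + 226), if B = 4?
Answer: 1534/3157 ≈ 0.48590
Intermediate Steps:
((12*(B*1 + 4) - 33) - 1597)/(-3383 + 226) = ((12*(4*1 + 4) - 33) - 1597)/(-3383 + 226) = ((12*(4 + 4) - 33) - 1597)/(-3157) = ((12*8 - 33) - 1597)*(-1/3157) = ((96 - 33) - 1597)*(-1/3157) = (63 - 1597)*(-1/3157) = -1534*(-1/3157) = 1534/3157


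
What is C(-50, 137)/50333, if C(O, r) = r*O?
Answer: -6850/50333 ≈ -0.13609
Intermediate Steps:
C(O, r) = O*r
C(-50, 137)/50333 = -50*137/50333 = -6850*1/50333 = -6850/50333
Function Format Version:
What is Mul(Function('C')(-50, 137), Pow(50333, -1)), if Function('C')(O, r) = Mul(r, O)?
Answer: Rational(-6850, 50333) ≈ -0.13609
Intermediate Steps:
Function('C')(O, r) = Mul(O, r)
Mul(Function('C')(-50, 137), Pow(50333, -1)) = Mul(Mul(-50, 137), Pow(50333, -1)) = Mul(-6850, Rational(1, 50333)) = Rational(-6850, 50333)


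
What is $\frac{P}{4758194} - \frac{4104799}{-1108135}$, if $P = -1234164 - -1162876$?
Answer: $\frac{198494216787}{53803278655} \approx 3.6893$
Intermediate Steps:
$P = -71288$ ($P = -1234164 + 1162876 = -71288$)
$\frac{P}{4758194} - \frac{4104799}{-1108135} = - \frac{71288}{4758194} - \frac{4104799}{-1108135} = \left(-71288\right) \frac{1}{4758194} - - \frac{4104799}{1108135} = - \frac{5092}{339871} + \frac{4104799}{1108135} = \frac{198494216787}{53803278655}$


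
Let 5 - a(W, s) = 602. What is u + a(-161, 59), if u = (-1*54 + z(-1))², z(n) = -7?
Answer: 3124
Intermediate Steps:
a(W, s) = -597 (a(W, s) = 5 - 1*602 = 5 - 602 = -597)
u = 3721 (u = (-1*54 - 7)² = (-54 - 7)² = (-61)² = 3721)
u + a(-161, 59) = 3721 - 597 = 3124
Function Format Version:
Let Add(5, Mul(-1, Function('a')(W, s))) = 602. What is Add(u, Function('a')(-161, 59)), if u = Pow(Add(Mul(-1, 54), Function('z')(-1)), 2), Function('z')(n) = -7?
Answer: 3124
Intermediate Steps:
Function('a')(W, s) = -597 (Function('a')(W, s) = Add(5, Mul(-1, 602)) = Add(5, -602) = -597)
u = 3721 (u = Pow(Add(Mul(-1, 54), -7), 2) = Pow(Add(-54, -7), 2) = Pow(-61, 2) = 3721)
Add(u, Function('a')(-161, 59)) = Add(3721, -597) = 3124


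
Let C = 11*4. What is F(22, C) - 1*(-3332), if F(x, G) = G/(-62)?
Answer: 103270/31 ≈ 3331.3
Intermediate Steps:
C = 44
F(x, G) = -G/62 (F(x, G) = G*(-1/62) = -G/62)
F(22, C) - 1*(-3332) = -1/62*44 - 1*(-3332) = -22/31 + 3332 = 103270/31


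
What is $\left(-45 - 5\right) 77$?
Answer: $-3850$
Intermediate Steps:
$\left(-45 - 5\right) 77 = \left(-50\right) 77 = -3850$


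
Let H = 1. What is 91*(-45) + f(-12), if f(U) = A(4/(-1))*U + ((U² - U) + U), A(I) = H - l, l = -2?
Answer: -3987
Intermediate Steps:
A(I) = 3 (A(I) = 1 - 1*(-2) = 1 + 2 = 3)
f(U) = U² + 3*U (f(U) = 3*U + ((U² - U) + U) = 3*U + U² = U² + 3*U)
91*(-45) + f(-12) = 91*(-45) - 12*(3 - 12) = -4095 - 12*(-9) = -4095 + 108 = -3987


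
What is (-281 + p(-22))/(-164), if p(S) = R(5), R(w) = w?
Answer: 69/41 ≈ 1.6829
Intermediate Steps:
p(S) = 5
(-281 + p(-22))/(-164) = (-281 + 5)/(-164) = -276*(-1/164) = 69/41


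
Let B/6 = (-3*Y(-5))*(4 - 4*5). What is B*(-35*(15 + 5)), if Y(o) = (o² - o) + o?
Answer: -5040000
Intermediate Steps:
Y(o) = o²
B = 7200 (B = 6*((-3*(-5)²)*(4 - 4*5)) = 6*((-3*25)*(4 - 20)) = 6*(-75*(-16)) = 6*1200 = 7200)
B*(-35*(15 + 5)) = 7200*(-35*(15 + 5)) = 7200*(-35*20) = 7200*(-700) = -5040000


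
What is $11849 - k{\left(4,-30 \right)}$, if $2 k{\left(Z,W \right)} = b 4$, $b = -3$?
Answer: $11855$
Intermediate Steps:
$k{\left(Z,W \right)} = -6$ ($k{\left(Z,W \right)} = \frac{\left(-3\right) 4}{2} = \frac{1}{2} \left(-12\right) = -6$)
$11849 - k{\left(4,-30 \right)} = 11849 - -6 = 11849 + 6 = 11855$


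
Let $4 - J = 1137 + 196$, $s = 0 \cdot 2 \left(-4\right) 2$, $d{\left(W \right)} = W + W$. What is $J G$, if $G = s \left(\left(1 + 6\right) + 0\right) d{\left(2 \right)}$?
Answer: $0$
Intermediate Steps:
$d{\left(W \right)} = 2 W$
$s = 0$ ($s = 0 \left(-8\right) 2 = 0 \cdot 2 = 0$)
$J = -1329$ ($J = 4 - \left(1137 + 196\right) = 4 - 1333 = -1329$)
$G = 0$ ($G = 0 \left(\left(1 + 6\right) + 0\right) 2 \cdot 2 = 0 \left(7 + 0\right) 4 = 0 \cdot 7 \cdot 4 = 0 \cdot 4 = 0$)
$J G = \left(-1329\right) 0 = 0$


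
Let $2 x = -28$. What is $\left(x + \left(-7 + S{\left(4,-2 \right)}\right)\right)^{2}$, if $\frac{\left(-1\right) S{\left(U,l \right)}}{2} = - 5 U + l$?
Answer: $529$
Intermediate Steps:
$S{\left(U,l \right)} = - 2 l + 10 U$ ($S{\left(U,l \right)} = - 2 \left(- 5 U + l\right) = - 2 \left(l - 5 U\right) = - 2 l + 10 U$)
$x = -14$ ($x = \frac{1}{2} \left(-28\right) = -14$)
$\left(x + \left(-7 + S{\left(4,-2 \right)}\right)\right)^{2} = \left(-14 + \left(-7 + \left(\left(-2\right) \left(-2\right) + 10 \cdot 4\right)\right)\right)^{2} = \left(-14 + \left(-7 + \left(4 + 40\right)\right)\right)^{2} = \left(-14 + \left(-7 + 44\right)\right)^{2} = \left(-14 + 37\right)^{2} = 23^{2} = 529$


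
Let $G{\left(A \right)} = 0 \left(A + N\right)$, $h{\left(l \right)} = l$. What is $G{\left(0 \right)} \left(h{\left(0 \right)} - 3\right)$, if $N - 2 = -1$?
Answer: $0$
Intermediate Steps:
$N = 1$ ($N = 2 - 1 = 1$)
$G{\left(A \right)} = 0$ ($G{\left(A \right)} = 0 \left(A + 1\right) = 0 \left(1 + A\right) = 0$)
$G{\left(0 \right)} \left(h{\left(0 \right)} - 3\right) = 0 \left(0 - 3\right) = 0 \left(-3\right) = 0$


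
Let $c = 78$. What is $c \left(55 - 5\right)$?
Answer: $3900$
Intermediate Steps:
$c \left(55 - 5\right) = 78 \left(55 - 5\right) = 78 \cdot 50 = 3900$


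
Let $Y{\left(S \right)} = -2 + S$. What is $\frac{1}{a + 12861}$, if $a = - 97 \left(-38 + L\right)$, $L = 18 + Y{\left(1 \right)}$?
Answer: $\frac{1}{14898} \approx 6.7123 \cdot 10^{-5}$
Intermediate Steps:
$L = 17$ ($L = 18 + \left(-2 + 1\right) = 18 - 1 = 17$)
$a = 2037$ ($a = - 97 \left(-38 + 17\right) = \left(-97\right) \left(-21\right) = 2037$)
$\frac{1}{a + 12861} = \frac{1}{2037 + 12861} = \frac{1}{14898}$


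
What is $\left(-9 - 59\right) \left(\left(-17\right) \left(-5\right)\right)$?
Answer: $-5780$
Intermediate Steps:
$\left(-9 - 59\right) \left(\left(-17\right) \left(-5\right)\right) = \left(-68\right) 85 = -5780$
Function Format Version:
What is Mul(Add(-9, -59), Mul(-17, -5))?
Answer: -5780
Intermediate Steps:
Mul(Add(-9, -59), Mul(-17, -5)) = Mul(-68, 85) = -5780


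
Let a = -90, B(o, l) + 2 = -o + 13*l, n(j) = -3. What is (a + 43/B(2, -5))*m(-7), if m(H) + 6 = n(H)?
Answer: 18759/23 ≈ 815.61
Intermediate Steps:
m(H) = -9 (m(H) = -6 - 3 = -9)
B(o, l) = -2 - o + 13*l (B(o, l) = -2 + (-o + 13*l) = -2 - o + 13*l)
(a + 43/B(2, -5))*m(-7) = (-90 + 43/(-2 - 1*2 + 13*(-5)))*(-9) = (-90 + 43/(-2 - 2 - 65))*(-9) = (-90 + 43/(-69))*(-9) = (-90 + 43*(-1/69))*(-9) = (-90 - 43/69)*(-9) = -6253/69*(-9) = 18759/23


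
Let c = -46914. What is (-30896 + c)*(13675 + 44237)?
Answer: -4506132720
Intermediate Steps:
(-30896 + c)*(13675 + 44237) = (-30896 - 46914)*(13675 + 44237) = -77810*57912 = -4506132720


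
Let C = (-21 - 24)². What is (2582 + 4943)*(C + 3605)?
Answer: 42365750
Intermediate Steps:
C = 2025 (C = (-45)² = 2025)
(2582 + 4943)*(C + 3605) = (2582 + 4943)*(2025 + 3605) = 7525*5630 = 42365750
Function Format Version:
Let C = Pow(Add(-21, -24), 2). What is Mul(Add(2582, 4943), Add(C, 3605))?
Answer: 42365750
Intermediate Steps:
C = 2025 (C = Pow(-45, 2) = 2025)
Mul(Add(2582, 4943), Add(C, 3605)) = Mul(Add(2582, 4943), Add(2025, 3605)) = Mul(7525, 5630) = 42365750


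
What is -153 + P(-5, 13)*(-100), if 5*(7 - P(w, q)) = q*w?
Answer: -2153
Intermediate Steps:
P(w, q) = 7 - q*w/5
-153 + P(-5, 13)*(-100) = -153 + (7 - ⅕*13*(-5))*(-100) = -153 + (7 + 13)*(-100) = -153 + 20*(-100) = -153 - 2000 = -2153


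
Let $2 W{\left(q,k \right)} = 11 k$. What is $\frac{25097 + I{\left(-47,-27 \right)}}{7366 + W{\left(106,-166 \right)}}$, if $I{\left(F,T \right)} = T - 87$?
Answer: $\frac{24983}{6453} \approx 3.8715$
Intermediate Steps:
$W{\left(q,k \right)} = \frac{11 k}{2}$
$I{\left(F,T \right)} = -87 + T$ ($I{\left(F,T \right)} = T - 87 = -87 + T$)
$\frac{25097 + I{\left(-47,-27 \right)}}{7366 + W{\left(106,-166 \right)}} = \frac{25097 - 114}{7366 + \frac{11}{2} \left(-166\right)} = \frac{25097 - 114}{7366 - 913} = \frac{24983}{6453}$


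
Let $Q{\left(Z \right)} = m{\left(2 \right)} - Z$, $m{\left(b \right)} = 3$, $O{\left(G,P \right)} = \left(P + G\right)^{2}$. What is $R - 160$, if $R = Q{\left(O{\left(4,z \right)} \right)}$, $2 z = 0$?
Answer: $-173$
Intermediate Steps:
$z = 0$ ($z = \frac{1}{2} \cdot 0 = 0$)
$O{\left(G,P \right)} = \left(G + P\right)^{2}$
$Q{\left(Z \right)} = 3 - Z$
$R = -13$ ($R = 3 - \left(4 + 0\right)^{2} = 3 - 4^{2} = 3 - 16 = -13$)
$R - 160 = -13 - 160 = -173$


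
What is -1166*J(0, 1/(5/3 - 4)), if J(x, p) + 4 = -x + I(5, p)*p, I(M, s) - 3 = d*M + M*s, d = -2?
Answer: 4664/49 ≈ 95.184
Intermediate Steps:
I(M, s) = 3 - 2*M + M*s (I(M, s) = 3 + (-2*M + M*s) = 3 - 2*M + M*s)
J(x, p) = -4 - x + p*(-7 + 5*p) (J(x, p) = -4 + (-x + (3 - 2*5 + 5*p)*p) = -4 + (-x + (3 - 10 + 5*p)*p) = -4 + (-x + (-7 + 5*p)*p) = -4 + (-x + p*(-7 + 5*p)) = -4 - x + p*(-7 + 5*p))
-1166*J(0, 1/(5/3 - 4)) = -1166*(-4 - 1*0 + (-7 + 5/(5/3 - 4))/(5/3 - 4)) = -1166*(-4 + 0 + (-7 + 5/(5*(1/3) - 4))/(5*(1/3) - 4)) = -1166*(-4 + 0 + (-7 + 5/(5/3 - 4))/(5/3 - 4)) = -1166*(-4 + 0 + (-7 + 5/(-7/3))/(-7/3)) = -1166*(-4 + 0 - 3*(-7 + 5*(-3/7))/7) = -1166*(-4 + 0 - 3*(-7 - 15/7)/7) = -1166*(-4 + 0 - 3/7*(-64/7)) = -1166*(-4 + 0 + 192/49) = -1166*(-4/49) = 4664/49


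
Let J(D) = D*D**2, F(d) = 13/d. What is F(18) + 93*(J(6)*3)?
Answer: 1084765/18 ≈ 60265.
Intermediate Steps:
J(D) = D**3
F(18) + 93*(J(6)*3) = 13/18 + 93*(6**3*3) = 13*(1/18) + 93*(216*3) = 13/18 + 93*648 = 13/18 + 60264 = 1084765/18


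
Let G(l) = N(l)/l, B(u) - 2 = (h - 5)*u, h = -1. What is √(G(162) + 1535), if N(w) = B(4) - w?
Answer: √124243/9 ≈ 39.165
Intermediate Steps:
B(u) = 2 - 6*u (B(u) = 2 + (-1 - 5)*u = 2 - 6*u)
N(w) = -22 - w (N(w) = (2 - 6*4) - w = (2 - 24) - w = -22 - w)
G(l) = (-22 - l)/l
√(G(162) + 1535) = √((-22 - 1*162)/162 + 1535) = √((-22 - 162)/162 + 1535) = √((1/162)*(-184) + 1535) = √(-92/81 + 1535) = √(124243/81) = √124243/9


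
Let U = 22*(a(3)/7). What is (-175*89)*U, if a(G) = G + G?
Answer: -293700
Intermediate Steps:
a(G) = 2*G
U = 132/7 (U = 22*((2*3)/7) = 22*(6*(1/7)) = 22*(6/7) = 132/7 ≈ 18.857)
(-175*89)*U = -175*89*(132/7) = -15575*132/7 = -293700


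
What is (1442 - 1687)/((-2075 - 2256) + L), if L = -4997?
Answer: 245/9328 ≈ 0.026265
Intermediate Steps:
(1442 - 1687)/((-2075 - 2256) + L) = (1442 - 1687)/((-2075 - 2256) - 4997) = -245/(-4331 - 4997) = -245/(-9328) = -245*(-1/9328) = 245/9328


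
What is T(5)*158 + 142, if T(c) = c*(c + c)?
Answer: 8042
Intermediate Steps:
T(c) = 2*c² (T(c) = c*(2*c) = 2*c²)
T(5)*158 + 142 = (2*5²)*158 + 142 = (2*25)*158 + 142 = 50*158 + 142 = 7900 + 142 = 8042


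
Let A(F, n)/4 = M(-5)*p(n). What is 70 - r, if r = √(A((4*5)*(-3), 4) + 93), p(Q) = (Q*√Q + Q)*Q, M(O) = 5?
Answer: 70 - 9*√13 ≈ 37.550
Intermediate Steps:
p(Q) = Q*(Q + Q^(3/2)) (p(Q) = (Q^(3/2) + Q)*Q = (Q + Q^(3/2))*Q = Q*(Q + Q^(3/2)))
A(F, n) = 20*n² + 20*n^(5/2) (A(F, n) = 4*(5*(n² + n^(5/2))) = 4*(5*n² + 5*n^(5/2)) = 20*n² + 20*n^(5/2))
r = 9*√13 (r = √((20*4² + 20*4^(5/2)) + 93) = √((20*16 + 20*32) + 93) = √((320 + 640) + 93) = √(960 + 93) = √1053 = 9*√13 ≈ 32.450)
70 - r = 70 - 9*√13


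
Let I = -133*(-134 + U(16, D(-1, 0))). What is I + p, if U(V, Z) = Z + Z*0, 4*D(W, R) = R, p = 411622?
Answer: 429444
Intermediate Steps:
D(W, R) = R/4
U(V, Z) = Z (U(V, Z) = Z + 0 = Z)
I = 17822 (I = -133*(-134 + (1/4)*0) = -133*(-134 + 0) = -133*(-134) = 17822)
I + p = 17822 + 411622 = 429444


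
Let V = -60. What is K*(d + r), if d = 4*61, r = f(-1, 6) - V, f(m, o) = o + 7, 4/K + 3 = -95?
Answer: -634/49 ≈ -12.939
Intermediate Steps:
K = -2/49 (K = 4/(-3 - 95) = 4/(-98) = 4*(-1/98) = -2/49 ≈ -0.040816)
f(m, o) = 7 + o
r = 73 (r = (7 + 6) - 1*(-60) = 13 + 60 = 73)
d = 244
K*(d + r) = -2*(244 + 73)/49 = -2/49*317 = -634/49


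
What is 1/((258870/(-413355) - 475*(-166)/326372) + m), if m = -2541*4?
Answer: -4496916602/45708390171991 ≈ -9.8383e-5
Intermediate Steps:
m = -10164
1/((258870/(-413355) - 475*(-166)/326372) + m) = 1/((258870/(-413355) - 475*(-166)/326372) - 10164) = 1/((258870*(-1/413355) + 78850*(1/326372)) - 10164) = 1/((-17258/27557 + 39425/163186) - 10164) = 1/(-1729829263/4496916602 - 10164) = 1/(-45708390171991/4496916602) = -4496916602/45708390171991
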